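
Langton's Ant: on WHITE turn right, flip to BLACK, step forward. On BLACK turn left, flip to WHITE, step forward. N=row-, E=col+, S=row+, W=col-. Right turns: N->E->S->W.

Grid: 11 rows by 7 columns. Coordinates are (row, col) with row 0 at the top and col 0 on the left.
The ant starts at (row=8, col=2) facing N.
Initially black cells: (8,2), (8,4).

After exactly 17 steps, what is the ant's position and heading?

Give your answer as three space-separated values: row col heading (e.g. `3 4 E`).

Step 1: on BLACK (8,2): turn L to W, flip to white, move to (8,1). |black|=1
Step 2: on WHITE (8,1): turn R to N, flip to black, move to (7,1). |black|=2
Step 3: on WHITE (7,1): turn R to E, flip to black, move to (7,2). |black|=3
Step 4: on WHITE (7,2): turn R to S, flip to black, move to (8,2). |black|=4
Step 5: on WHITE (8,2): turn R to W, flip to black, move to (8,1). |black|=5
Step 6: on BLACK (8,1): turn L to S, flip to white, move to (9,1). |black|=4
Step 7: on WHITE (9,1): turn R to W, flip to black, move to (9,0). |black|=5
Step 8: on WHITE (9,0): turn R to N, flip to black, move to (8,0). |black|=6
Step 9: on WHITE (8,0): turn R to E, flip to black, move to (8,1). |black|=7
Step 10: on WHITE (8,1): turn R to S, flip to black, move to (9,1). |black|=8
Step 11: on BLACK (9,1): turn L to E, flip to white, move to (9,2). |black|=7
Step 12: on WHITE (9,2): turn R to S, flip to black, move to (10,2). |black|=8
Step 13: on WHITE (10,2): turn R to W, flip to black, move to (10,1). |black|=9
Step 14: on WHITE (10,1): turn R to N, flip to black, move to (9,1). |black|=10
Step 15: on WHITE (9,1): turn R to E, flip to black, move to (9,2). |black|=11
Step 16: on BLACK (9,2): turn L to N, flip to white, move to (8,2). |black|=10
Step 17: on BLACK (8,2): turn L to W, flip to white, move to (8,1). |black|=9

Answer: 8 1 W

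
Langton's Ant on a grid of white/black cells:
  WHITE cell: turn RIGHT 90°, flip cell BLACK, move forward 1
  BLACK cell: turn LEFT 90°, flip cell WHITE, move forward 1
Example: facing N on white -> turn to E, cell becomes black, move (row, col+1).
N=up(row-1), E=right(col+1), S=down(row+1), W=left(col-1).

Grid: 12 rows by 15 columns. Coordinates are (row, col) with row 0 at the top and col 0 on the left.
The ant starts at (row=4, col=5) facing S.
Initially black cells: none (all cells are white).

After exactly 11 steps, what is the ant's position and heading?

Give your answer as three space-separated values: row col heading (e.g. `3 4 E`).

Answer: 3 7 E

Derivation:
Step 1: on WHITE (4,5): turn R to W, flip to black, move to (4,4). |black|=1
Step 2: on WHITE (4,4): turn R to N, flip to black, move to (3,4). |black|=2
Step 3: on WHITE (3,4): turn R to E, flip to black, move to (3,5). |black|=3
Step 4: on WHITE (3,5): turn R to S, flip to black, move to (4,5). |black|=4
Step 5: on BLACK (4,5): turn L to E, flip to white, move to (4,6). |black|=3
Step 6: on WHITE (4,6): turn R to S, flip to black, move to (5,6). |black|=4
Step 7: on WHITE (5,6): turn R to W, flip to black, move to (5,5). |black|=5
Step 8: on WHITE (5,5): turn R to N, flip to black, move to (4,5). |black|=6
Step 9: on WHITE (4,5): turn R to E, flip to black, move to (4,6). |black|=7
Step 10: on BLACK (4,6): turn L to N, flip to white, move to (3,6). |black|=6
Step 11: on WHITE (3,6): turn R to E, flip to black, move to (3,7). |black|=7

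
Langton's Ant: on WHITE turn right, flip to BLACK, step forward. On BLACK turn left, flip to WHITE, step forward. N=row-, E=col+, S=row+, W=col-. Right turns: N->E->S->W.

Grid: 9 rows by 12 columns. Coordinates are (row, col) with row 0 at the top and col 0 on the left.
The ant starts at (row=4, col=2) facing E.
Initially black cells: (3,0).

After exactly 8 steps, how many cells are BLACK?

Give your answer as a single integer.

Answer: 7

Derivation:
Step 1: on WHITE (4,2): turn R to S, flip to black, move to (5,2). |black|=2
Step 2: on WHITE (5,2): turn R to W, flip to black, move to (5,1). |black|=3
Step 3: on WHITE (5,1): turn R to N, flip to black, move to (4,1). |black|=4
Step 4: on WHITE (4,1): turn R to E, flip to black, move to (4,2). |black|=5
Step 5: on BLACK (4,2): turn L to N, flip to white, move to (3,2). |black|=4
Step 6: on WHITE (3,2): turn R to E, flip to black, move to (3,3). |black|=5
Step 7: on WHITE (3,3): turn R to S, flip to black, move to (4,3). |black|=6
Step 8: on WHITE (4,3): turn R to W, flip to black, move to (4,2). |black|=7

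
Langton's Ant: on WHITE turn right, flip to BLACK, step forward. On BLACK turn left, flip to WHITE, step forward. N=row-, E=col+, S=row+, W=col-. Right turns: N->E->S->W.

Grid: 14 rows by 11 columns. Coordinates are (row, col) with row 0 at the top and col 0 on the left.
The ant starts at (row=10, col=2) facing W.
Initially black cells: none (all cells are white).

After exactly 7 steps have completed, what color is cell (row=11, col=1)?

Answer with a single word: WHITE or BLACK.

Answer: BLACK

Derivation:
Step 1: on WHITE (10,2): turn R to N, flip to black, move to (9,2). |black|=1
Step 2: on WHITE (9,2): turn R to E, flip to black, move to (9,3). |black|=2
Step 3: on WHITE (9,3): turn R to S, flip to black, move to (10,3). |black|=3
Step 4: on WHITE (10,3): turn R to W, flip to black, move to (10,2). |black|=4
Step 5: on BLACK (10,2): turn L to S, flip to white, move to (11,2). |black|=3
Step 6: on WHITE (11,2): turn R to W, flip to black, move to (11,1). |black|=4
Step 7: on WHITE (11,1): turn R to N, flip to black, move to (10,1). |black|=5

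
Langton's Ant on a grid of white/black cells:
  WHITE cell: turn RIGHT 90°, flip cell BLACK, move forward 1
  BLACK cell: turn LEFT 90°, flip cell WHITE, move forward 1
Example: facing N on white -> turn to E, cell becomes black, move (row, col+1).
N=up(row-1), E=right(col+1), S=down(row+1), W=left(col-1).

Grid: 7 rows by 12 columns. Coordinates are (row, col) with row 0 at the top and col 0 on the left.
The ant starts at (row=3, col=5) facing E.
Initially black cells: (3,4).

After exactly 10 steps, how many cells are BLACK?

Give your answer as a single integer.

Step 1: on WHITE (3,5): turn R to S, flip to black, move to (4,5). |black|=2
Step 2: on WHITE (4,5): turn R to W, flip to black, move to (4,4). |black|=3
Step 3: on WHITE (4,4): turn R to N, flip to black, move to (3,4). |black|=4
Step 4: on BLACK (3,4): turn L to W, flip to white, move to (3,3). |black|=3
Step 5: on WHITE (3,3): turn R to N, flip to black, move to (2,3). |black|=4
Step 6: on WHITE (2,3): turn R to E, flip to black, move to (2,4). |black|=5
Step 7: on WHITE (2,4): turn R to S, flip to black, move to (3,4). |black|=6
Step 8: on WHITE (3,4): turn R to W, flip to black, move to (3,3). |black|=7
Step 9: on BLACK (3,3): turn L to S, flip to white, move to (4,3). |black|=6
Step 10: on WHITE (4,3): turn R to W, flip to black, move to (4,2). |black|=7

Answer: 7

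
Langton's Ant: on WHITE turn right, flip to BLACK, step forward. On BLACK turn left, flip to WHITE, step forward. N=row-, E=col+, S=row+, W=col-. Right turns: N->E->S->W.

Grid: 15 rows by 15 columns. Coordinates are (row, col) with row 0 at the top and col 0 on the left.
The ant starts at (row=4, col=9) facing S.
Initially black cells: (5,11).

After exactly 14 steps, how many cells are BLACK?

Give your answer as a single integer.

Step 1: on WHITE (4,9): turn R to W, flip to black, move to (4,8). |black|=2
Step 2: on WHITE (4,8): turn R to N, flip to black, move to (3,8). |black|=3
Step 3: on WHITE (3,8): turn R to E, flip to black, move to (3,9). |black|=4
Step 4: on WHITE (3,9): turn R to S, flip to black, move to (4,9). |black|=5
Step 5: on BLACK (4,9): turn L to E, flip to white, move to (4,10). |black|=4
Step 6: on WHITE (4,10): turn R to S, flip to black, move to (5,10). |black|=5
Step 7: on WHITE (5,10): turn R to W, flip to black, move to (5,9). |black|=6
Step 8: on WHITE (5,9): turn R to N, flip to black, move to (4,9). |black|=7
Step 9: on WHITE (4,9): turn R to E, flip to black, move to (4,10). |black|=8
Step 10: on BLACK (4,10): turn L to N, flip to white, move to (3,10). |black|=7
Step 11: on WHITE (3,10): turn R to E, flip to black, move to (3,11). |black|=8
Step 12: on WHITE (3,11): turn R to S, flip to black, move to (4,11). |black|=9
Step 13: on WHITE (4,11): turn R to W, flip to black, move to (4,10). |black|=10
Step 14: on WHITE (4,10): turn R to N, flip to black, move to (3,10). |black|=11

Answer: 11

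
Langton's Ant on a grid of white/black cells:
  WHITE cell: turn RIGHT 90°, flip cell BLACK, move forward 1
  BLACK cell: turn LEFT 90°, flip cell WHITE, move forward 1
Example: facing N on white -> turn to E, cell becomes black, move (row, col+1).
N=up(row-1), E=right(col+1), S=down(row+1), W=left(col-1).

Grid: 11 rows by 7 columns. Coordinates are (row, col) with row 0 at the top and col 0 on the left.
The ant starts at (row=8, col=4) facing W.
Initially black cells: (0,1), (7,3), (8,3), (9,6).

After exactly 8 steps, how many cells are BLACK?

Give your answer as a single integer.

Answer: 8

Derivation:
Step 1: on WHITE (8,4): turn R to N, flip to black, move to (7,4). |black|=5
Step 2: on WHITE (7,4): turn R to E, flip to black, move to (7,5). |black|=6
Step 3: on WHITE (7,5): turn R to S, flip to black, move to (8,5). |black|=7
Step 4: on WHITE (8,5): turn R to W, flip to black, move to (8,4). |black|=8
Step 5: on BLACK (8,4): turn L to S, flip to white, move to (9,4). |black|=7
Step 6: on WHITE (9,4): turn R to W, flip to black, move to (9,3). |black|=8
Step 7: on WHITE (9,3): turn R to N, flip to black, move to (8,3). |black|=9
Step 8: on BLACK (8,3): turn L to W, flip to white, move to (8,2). |black|=8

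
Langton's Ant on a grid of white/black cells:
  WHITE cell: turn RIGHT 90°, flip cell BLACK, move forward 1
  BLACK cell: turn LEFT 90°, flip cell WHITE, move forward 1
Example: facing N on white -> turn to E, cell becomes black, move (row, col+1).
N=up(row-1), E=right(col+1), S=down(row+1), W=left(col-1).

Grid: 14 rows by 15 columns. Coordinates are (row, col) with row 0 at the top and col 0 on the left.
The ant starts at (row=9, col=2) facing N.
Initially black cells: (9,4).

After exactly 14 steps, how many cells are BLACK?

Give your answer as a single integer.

Step 1: on WHITE (9,2): turn R to E, flip to black, move to (9,3). |black|=2
Step 2: on WHITE (9,3): turn R to S, flip to black, move to (10,3). |black|=3
Step 3: on WHITE (10,3): turn R to W, flip to black, move to (10,2). |black|=4
Step 4: on WHITE (10,2): turn R to N, flip to black, move to (9,2). |black|=5
Step 5: on BLACK (9,2): turn L to W, flip to white, move to (9,1). |black|=4
Step 6: on WHITE (9,1): turn R to N, flip to black, move to (8,1). |black|=5
Step 7: on WHITE (8,1): turn R to E, flip to black, move to (8,2). |black|=6
Step 8: on WHITE (8,2): turn R to S, flip to black, move to (9,2). |black|=7
Step 9: on WHITE (9,2): turn R to W, flip to black, move to (9,1). |black|=8
Step 10: on BLACK (9,1): turn L to S, flip to white, move to (10,1). |black|=7
Step 11: on WHITE (10,1): turn R to W, flip to black, move to (10,0). |black|=8
Step 12: on WHITE (10,0): turn R to N, flip to black, move to (9,0). |black|=9
Step 13: on WHITE (9,0): turn R to E, flip to black, move to (9,1). |black|=10
Step 14: on WHITE (9,1): turn R to S, flip to black, move to (10,1). |black|=11

Answer: 11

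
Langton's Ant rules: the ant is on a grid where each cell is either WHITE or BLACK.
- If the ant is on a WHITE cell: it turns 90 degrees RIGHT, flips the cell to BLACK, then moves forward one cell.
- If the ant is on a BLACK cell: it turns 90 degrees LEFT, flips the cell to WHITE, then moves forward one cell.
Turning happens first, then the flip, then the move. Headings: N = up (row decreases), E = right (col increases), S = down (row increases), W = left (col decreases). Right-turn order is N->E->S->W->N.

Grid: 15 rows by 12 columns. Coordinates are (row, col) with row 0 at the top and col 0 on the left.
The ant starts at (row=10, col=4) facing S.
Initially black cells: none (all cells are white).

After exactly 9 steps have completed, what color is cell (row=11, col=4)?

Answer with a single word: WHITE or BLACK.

Step 1: on WHITE (10,4): turn R to W, flip to black, move to (10,3). |black|=1
Step 2: on WHITE (10,3): turn R to N, flip to black, move to (9,3). |black|=2
Step 3: on WHITE (9,3): turn R to E, flip to black, move to (9,4). |black|=3
Step 4: on WHITE (9,4): turn R to S, flip to black, move to (10,4). |black|=4
Step 5: on BLACK (10,4): turn L to E, flip to white, move to (10,5). |black|=3
Step 6: on WHITE (10,5): turn R to S, flip to black, move to (11,5). |black|=4
Step 7: on WHITE (11,5): turn R to W, flip to black, move to (11,4). |black|=5
Step 8: on WHITE (11,4): turn R to N, flip to black, move to (10,4). |black|=6
Step 9: on WHITE (10,4): turn R to E, flip to black, move to (10,5). |black|=7

Answer: BLACK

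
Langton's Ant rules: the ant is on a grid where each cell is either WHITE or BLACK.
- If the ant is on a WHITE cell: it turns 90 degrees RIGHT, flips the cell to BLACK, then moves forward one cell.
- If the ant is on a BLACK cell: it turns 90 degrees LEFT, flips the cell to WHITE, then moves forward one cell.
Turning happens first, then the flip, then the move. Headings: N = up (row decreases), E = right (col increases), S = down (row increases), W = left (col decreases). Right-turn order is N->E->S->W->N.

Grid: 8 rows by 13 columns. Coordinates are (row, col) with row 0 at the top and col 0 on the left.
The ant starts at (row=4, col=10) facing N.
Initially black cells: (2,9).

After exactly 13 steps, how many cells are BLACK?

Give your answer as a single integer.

Step 1: on WHITE (4,10): turn R to E, flip to black, move to (4,11). |black|=2
Step 2: on WHITE (4,11): turn R to S, flip to black, move to (5,11). |black|=3
Step 3: on WHITE (5,11): turn R to W, flip to black, move to (5,10). |black|=4
Step 4: on WHITE (5,10): turn R to N, flip to black, move to (4,10). |black|=5
Step 5: on BLACK (4,10): turn L to W, flip to white, move to (4,9). |black|=4
Step 6: on WHITE (4,9): turn R to N, flip to black, move to (3,9). |black|=5
Step 7: on WHITE (3,9): turn R to E, flip to black, move to (3,10). |black|=6
Step 8: on WHITE (3,10): turn R to S, flip to black, move to (4,10). |black|=7
Step 9: on WHITE (4,10): turn R to W, flip to black, move to (4,9). |black|=8
Step 10: on BLACK (4,9): turn L to S, flip to white, move to (5,9). |black|=7
Step 11: on WHITE (5,9): turn R to W, flip to black, move to (5,8). |black|=8
Step 12: on WHITE (5,8): turn R to N, flip to black, move to (4,8). |black|=9
Step 13: on WHITE (4,8): turn R to E, flip to black, move to (4,9). |black|=10

Answer: 10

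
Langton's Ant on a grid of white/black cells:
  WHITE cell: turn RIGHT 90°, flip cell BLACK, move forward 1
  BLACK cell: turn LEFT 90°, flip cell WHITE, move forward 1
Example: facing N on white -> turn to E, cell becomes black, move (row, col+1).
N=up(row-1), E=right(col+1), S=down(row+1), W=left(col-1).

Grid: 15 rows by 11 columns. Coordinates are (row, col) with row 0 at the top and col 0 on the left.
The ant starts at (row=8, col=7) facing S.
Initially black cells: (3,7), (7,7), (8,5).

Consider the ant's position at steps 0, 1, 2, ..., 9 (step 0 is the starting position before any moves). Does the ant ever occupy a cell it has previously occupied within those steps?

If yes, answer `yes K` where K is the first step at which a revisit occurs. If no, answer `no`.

Answer: yes 7

Derivation:
Step 1: on WHITE (8,7): turn R to W, flip to black, move to (8,6). |black|=4 — new cell
Step 2: on WHITE (8,6): turn R to N, flip to black, move to (7,6). |black|=5 — new cell
Step 3: on WHITE (7,6): turn R to E, flip to black, move to (7,7). |black|=6 — new cell
Step 4: on BLACK (7,7): turn L to N, flip to white, move to (6,7). |black|=5 — new cell
Step 5: on WHITE (6,7): turn R to E, flip to black, move to (6,8). |black|=6 — new cell
Step 6: on WHITE (6,8): turn R to S, flip to black, move to (7,8). |black|=7 — new cell
Step 7: on WHITE (7,8): turn R to W, flip to black, move to (7,7). |black|=8 — REVISIT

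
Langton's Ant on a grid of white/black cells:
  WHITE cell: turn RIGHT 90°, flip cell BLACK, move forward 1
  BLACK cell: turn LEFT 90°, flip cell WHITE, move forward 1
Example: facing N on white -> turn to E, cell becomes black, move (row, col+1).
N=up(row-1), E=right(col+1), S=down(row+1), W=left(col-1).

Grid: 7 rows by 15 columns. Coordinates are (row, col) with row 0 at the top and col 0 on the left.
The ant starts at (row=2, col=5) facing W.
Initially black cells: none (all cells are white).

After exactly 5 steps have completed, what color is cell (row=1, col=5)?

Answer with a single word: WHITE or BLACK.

Answer: BLACK

Derivation:
Step 1: on WHITE (2,5): turn R to N, flip to black, move to (1,5). |black|=1
Step 2: on WHITE (1,5): turn R to E, flip to black, move to (1,6). |black|=2
Step 3: on WHITE (1,6): turn R to S, flip to black, move to (2,6). |black|=3
Step 4: on WHITE (2,6): turn R to W, flip to black, move to (2,5). |black|=4
Step 5: on BLACK (2,5): turn L to S, flip to white, move to (3,5). |black|=3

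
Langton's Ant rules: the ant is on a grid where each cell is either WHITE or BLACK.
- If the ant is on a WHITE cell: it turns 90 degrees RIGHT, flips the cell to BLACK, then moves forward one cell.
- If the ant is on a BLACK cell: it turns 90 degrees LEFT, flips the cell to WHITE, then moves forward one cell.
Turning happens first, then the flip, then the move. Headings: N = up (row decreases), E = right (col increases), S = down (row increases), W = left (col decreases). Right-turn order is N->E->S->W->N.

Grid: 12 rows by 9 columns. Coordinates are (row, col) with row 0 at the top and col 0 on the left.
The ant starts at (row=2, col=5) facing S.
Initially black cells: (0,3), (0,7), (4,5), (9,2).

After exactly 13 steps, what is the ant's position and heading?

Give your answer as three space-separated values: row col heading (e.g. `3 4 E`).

Step 1: on WHITE (2,5): turn R to W, flip to black, move to (2,4). |black|=5
Step 2: on WHITE (2,4): turn R to N, flip to black, move to (1,4). |black|=6
Step 3: on WHITE (1,4): turn R to E, flip to black, move to (1,5). |black|=7
Step 4: on WHITE (1,5): turn R to S, flip to black, move to (2,5). |black|=8
Step 5: on BLACK (2,5): turn L to E, flip to white, move to (2,6). |black|=7
Step 6: on WHITE (2,6): turn R to S, flip to black, move to (3,6). |black|=8
Step 7: on WHITE (3,6): turn R to W, flip to black, move to (3,5). |black|=9
Step 8: on WHITE (3,5): turn R to N, flip to black, move to (2,5). |black|=10
Step 9: on WHITE (2,5): turn R to E, flip to black, move to (2,6). |black|=11
Step 10: on BLACK (2,6): turn L to N, flip to white, move to (1,6). |black|=10
Step 11: on WHITE (1,6): turn R to E, flip to black, move to (1,7). |black|=11
Step 12: on WHITE (1,7): turn R to S, flip to black, move to (2,7). |black|=12
Step 13: on WHITE (2,7): turn R to W, flip to black, move to (2,6). |black|=13

Answer: 2 6 W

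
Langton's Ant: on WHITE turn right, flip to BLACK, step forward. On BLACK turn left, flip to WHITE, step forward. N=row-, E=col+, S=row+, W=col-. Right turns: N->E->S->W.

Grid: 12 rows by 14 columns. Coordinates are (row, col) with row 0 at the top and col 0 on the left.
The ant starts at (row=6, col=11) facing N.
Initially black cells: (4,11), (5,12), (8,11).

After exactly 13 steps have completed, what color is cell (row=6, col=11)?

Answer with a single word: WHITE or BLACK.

Answer: BLACK

Derivation:
Step 1: on WHITE (6,11): turn R to E, flip to black, move to (6,12). |black|=4
Step 2: on WHITE (6,12): turn R to S, flip to black, move to (7,12). |black|=5
Step 3: on WHITE (7,12): turn R to W, flip to black, move to (7,11). |black|=6
Step 4: on WHITE (7,11): turn R to N, flip to black, move to (6,11). |black|=7
Step 5: on BLACK (6,11): turn L to W, flip to white, move to (6,10). |black|=6
Step 6: on WHITE (6,10): turn R to N, flip to black, move to (5,10). |black|=7
Step 7: on WHITE (5,10): turn R to E, flip to black, move to (5,11). |black|=8
Step 8: on WHITE (5,11): turn R to S, flip to black, move to (6,11). |black|=9
Step 9: on WHITE (6,11): turn R to W, flip to black, move to (6,10). |black|=10
Step 10: on BLACK (6,10): turn L to S, flip to white, move to (7,10). |black|=9
Step 11: on WHITE (7,10): turn R to W, flip to black, move to (7,9). |black|=10
Step 12: on WHITE (7,9): turn R to N, flip to black, move to (6,9). |black|=11
Step 13: on WHITE (6,9): turn R to E, flip to black, move to (6,10). |black|=12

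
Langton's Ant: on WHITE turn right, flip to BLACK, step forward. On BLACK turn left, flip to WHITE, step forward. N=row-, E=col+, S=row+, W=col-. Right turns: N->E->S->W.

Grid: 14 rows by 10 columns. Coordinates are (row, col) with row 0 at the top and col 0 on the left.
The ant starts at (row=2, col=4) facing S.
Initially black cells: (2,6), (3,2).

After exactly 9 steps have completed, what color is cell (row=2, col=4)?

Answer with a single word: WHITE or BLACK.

Answer: BLACK

Derivation:
Step 1: on WHITE (2,4): turn R to W, flip to black, move to (2,3). |black|=3
Step 2: on WHITE (2,3): turn R to N, flip to black, move to (1,3). |black|=4
Step 3: on WHITE (1,3): turn R to E, flip to black, move to (1,4). |black|=5
Step 4: on WHITE (1,4): turn R to S, flip to black, move to (2,4). |black|=6
Step 5: on BLACK (2,4): turn L to E, flip to white, move to (2,5). |black|=5
Step 6: on WHITE (2,5): turn R to S, flip to black, move to (3,5). |black|=6
Step 7: on WHITE (3,5): turn R to W, flip to black, move to (3,4). |black|=7
Step 8: on WHITE (3,4): turn R to N, flip to black, move to (2,4). |black|=8
Step 9: on WHITE (2,4): turn R to E, flip to black, move to (2,5). |black|=9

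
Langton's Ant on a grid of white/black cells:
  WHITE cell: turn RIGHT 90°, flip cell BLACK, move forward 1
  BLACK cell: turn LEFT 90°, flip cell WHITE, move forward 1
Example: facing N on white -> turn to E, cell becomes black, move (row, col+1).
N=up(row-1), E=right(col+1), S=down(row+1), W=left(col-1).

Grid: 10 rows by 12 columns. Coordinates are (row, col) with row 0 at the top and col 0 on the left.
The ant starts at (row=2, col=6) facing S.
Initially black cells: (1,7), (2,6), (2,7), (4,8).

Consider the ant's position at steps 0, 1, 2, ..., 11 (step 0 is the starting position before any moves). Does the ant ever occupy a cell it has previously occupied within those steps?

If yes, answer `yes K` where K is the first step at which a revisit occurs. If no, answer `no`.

Step 1: on BLACK (2,6): turn L to E, flip to white, move to (2,7). |black|=3 — new cell
Step 2: on BLACK (2,7): turn L to N, flip to white, move to (1,7). |black|=2 — new cell
Step 3: on BLACK (1,7): turn L to W, flip to white, move to (1,6). |black|=1 — new cell
Step 4: on WHITE (1,6): turn R to N, flip to black, move to (0,6). |black|=2 — new cell
Step 5: on WHITE (0,6): turn R to E, flip to black, move to (0,7). |black|=3 — new cell
Step 6: on WHITE (0,7): turn R to S, flip to black, move to (1,7). |black|=4 — REVISIT

Answer: yes 6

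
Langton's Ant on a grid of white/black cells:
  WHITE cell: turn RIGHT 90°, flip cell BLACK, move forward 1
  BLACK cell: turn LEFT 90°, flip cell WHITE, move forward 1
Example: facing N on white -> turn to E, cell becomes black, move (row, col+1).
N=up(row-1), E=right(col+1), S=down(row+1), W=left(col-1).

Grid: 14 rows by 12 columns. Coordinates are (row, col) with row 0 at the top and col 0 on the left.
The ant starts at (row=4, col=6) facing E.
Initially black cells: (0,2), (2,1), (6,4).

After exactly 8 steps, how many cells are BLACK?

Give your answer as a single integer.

Answer: 9

Derivation:
Step 1: on WHITE (4,6): turn R to S, flip to black, move to (5,6). |black|=4
Step 2: on WHITE (5,6): turn R to W, flip to black, move to (5,5). |black|=5
Step 3: on WHITE (5,5): turn R to N, flip to black, move to (4,5). |black|=6
Step 4: on WHITE (4,5): turn R to E, flip to black, move to (4,6). |black|=7
Step 5: on BLACK (4,6): turn L to N, flip to white, move to (3,6). |black|=6
Step 6: on WHITE (3,6): turn R to E, flip to black, move to (3,7). |black|=7
Step 7: on WHITE (3,7): turn R to S, flip to black, move to (4,7). |black|=8
Step 8: on WHITE (4,7): turn R to W, flip to black, move to (4,6). |black|=9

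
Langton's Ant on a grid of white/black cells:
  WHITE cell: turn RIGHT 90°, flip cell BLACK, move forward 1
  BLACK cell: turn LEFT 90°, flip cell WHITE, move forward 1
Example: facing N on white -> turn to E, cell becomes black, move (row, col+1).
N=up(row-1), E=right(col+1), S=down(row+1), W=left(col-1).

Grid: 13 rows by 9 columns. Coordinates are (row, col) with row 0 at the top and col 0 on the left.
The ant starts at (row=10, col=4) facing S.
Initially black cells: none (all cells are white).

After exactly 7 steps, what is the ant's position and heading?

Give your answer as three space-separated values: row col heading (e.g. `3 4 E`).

Step 1: on WHITE (10,4): turn R to W, flip to black, move to (10,3). |black|=1
Step 2: on WHITE (10,3): turn R to N, flip to black, move to (9,3). |black|=2
Step 3: on WHITE (9,3): turn R to E, flip to black, move to (9,4). |black|=3
Step 4: on WHITE (9,4): turn R to S, flip to black, move to (10,4). |black|=4
Step 5: on BLACK (10,4): turn L to E, flip to white, move to (10,5). |black|=3
Step 6: on WHITE (10,5): turn R to S, flip to black, move to (11,5). |black|=4
Step 7: on WHITE (11,5): turn R to W, flip to black, move to (11,4). |black|=5

Answer: 11 4 W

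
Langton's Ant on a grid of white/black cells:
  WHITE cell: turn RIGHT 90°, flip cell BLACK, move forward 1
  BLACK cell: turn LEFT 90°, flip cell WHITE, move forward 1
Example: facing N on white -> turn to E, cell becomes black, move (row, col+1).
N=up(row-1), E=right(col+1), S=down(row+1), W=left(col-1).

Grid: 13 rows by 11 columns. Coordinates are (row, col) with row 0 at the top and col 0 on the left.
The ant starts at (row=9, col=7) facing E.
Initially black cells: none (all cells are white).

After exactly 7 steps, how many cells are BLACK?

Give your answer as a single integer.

Step 1: on WHITE (9,7): turn R to S, flip to black, move to (10,7). |black|=1
Step 2: on WHITE (10,7): turn R to W, flip to black, move to (10,6). |black|=2
Step 3: on WHITE (10,6): turn R to N, flip to black, move to (9,6). |black|=3
Step 4: on WHITE (9,6): turn R to E, flip to black, move to (9,7). |black|=4
Step 5: on BLACK (9,7): turn L to N, flip to white, move to (8,7). |black|=3
Step 6: on WHITE (8,7): turn R to E, flip to black, move to (8,8). |black|=4
Step 7: on WHITE (8,8): turn R to S, flip to black, move to (9,8). |black|=5

Answer: 5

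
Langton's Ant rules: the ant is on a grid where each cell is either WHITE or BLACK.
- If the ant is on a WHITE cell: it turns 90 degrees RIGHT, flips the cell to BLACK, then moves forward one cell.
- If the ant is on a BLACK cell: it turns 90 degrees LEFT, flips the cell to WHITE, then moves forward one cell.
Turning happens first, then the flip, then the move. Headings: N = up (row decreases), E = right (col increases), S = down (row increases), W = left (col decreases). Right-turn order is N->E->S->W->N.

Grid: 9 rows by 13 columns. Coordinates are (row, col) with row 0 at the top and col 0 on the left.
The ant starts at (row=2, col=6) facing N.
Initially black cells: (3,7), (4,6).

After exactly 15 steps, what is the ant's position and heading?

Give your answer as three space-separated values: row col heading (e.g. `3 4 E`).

Answer: 3 8 E

Derivation:
Step 1: on WHITE (2,6): turn R to E, flip to black, move to (2,7). |black|=3
Step 2: on WHITE (2,7): turn R to S, flip to black, move to (3,7). |black|=4
Step 3: on BLACK (3,7): turn L to E, flip to white, move to (3,8). |black|=3
Step 4: on WHITE (3,8): turn R to S, flip to black, move to (4,8). |black|=4
Step 5: on WHITE (4,8): turn R to W, flip to black, move to (4,7). |black|=5
Step 6: on WHITE (4,7): turn R to N, flip to black, move to (3,7). |black|=6
Step 7: on WHITE (3,7): turn R to E, flip to black, move to (3,8). |black|=7
Step 8: on BLACK (3,8): turn L to N, flip to white, move to (2,8). |black|=6
Step 9: on WHITE (2,8): turn R to E, flip to black, move to (2,9). |black|=7
Step 10: on WHITE (2,9): turn R to S, flip to black, move to (3,9). |black|=8
Step 11: on WHITE (3,9): turn R to W, flip to black, move to (3,8). |black|=9
Step 12: on WHITE (3,8): turn R to N, flip to black, move to (2,8). |black|=10
Step 13: on BLACK (2,8): turn L to W, flip to white, move to (2,7). |black|=9
Step 14: on BLACK (2,7): turn L to S, flip to white, move to (3,7). |black|=8
Step 15: on BLACK (3,7): turn L to E, flip to white, move to (3,8). |black|=7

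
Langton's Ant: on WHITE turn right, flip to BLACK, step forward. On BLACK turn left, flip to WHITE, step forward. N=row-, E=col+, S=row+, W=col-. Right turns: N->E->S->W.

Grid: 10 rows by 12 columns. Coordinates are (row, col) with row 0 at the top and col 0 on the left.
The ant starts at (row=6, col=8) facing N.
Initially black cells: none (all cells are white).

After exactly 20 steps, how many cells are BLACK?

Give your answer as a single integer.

Answer: 6

Derivation:
Step 1: on WHITE (6,8): turn R to E, flip to black, move to (6,9). |black|=1
Step 2: on WHITE (6,9): turn R to S, flip to black, move to (7,9). |black|=2
Step 3: on WHITE (7,9): turn R to W, flip to black, move to (7,8). |black|=3
Step 4: on WHITE (7,8): turn R to N, flip to black, move to (6,8). |black|=4
Step 5: on BLACK (6,8): turn L to W, flip to white, move to (6,7). |black|=3
Step 6: on WHITE (6,7): turn R to N, flip to black, move to (5,7). |black|=4
Step 7: on WHITE (5,7): turn R to E, flip to black, move to (5,8). |black|=5
Step 8: on WHITE (5,8): turn R to S, flip to black, move to (6,8). |black|=6
Step 9: on WHITE (6,8): turn R to W, flip to black, move to (6,7). |black|=7
Step 10: on BLACK (6,7): turn L to S, flip to white, move to (7,7). |black|=6
Step 11: on WHITE (7,7): turn R to W, flip to black, move to (7,6). |black|=7
Step 12: on WHITE (7,6): turn R to N, flip to black, move to (6,6). |black|=8
Step 13: on WHITE (6,6): turn R to E, flip to black, move to (6,7). |black|=9
Step 14: on WHITE (6,7): turn R to S, flip to black, move to (7,7). |black|=10
Step 15: on BLACK (7,7): turn L to E, flip to white, move to (7,8). |black|=9
Step 16: on BLACK (7,8): turn L to N, flip to white, move to (6,8). |black|=8
Step 17: on BLACK (6,8): turn L to W, flip to white, move to (6,7). |black|=7
Step 18: on BLACK (6,7): turn L to S, flip to white, move to (7,7). |black|=6
Step 19: on WHITE (7,7): turn R to W, flip to black, move to (7,6). |black|=7
Step 20: on BLACK (7,6): turn L to S, flip to white, move to (8,6). |black|=6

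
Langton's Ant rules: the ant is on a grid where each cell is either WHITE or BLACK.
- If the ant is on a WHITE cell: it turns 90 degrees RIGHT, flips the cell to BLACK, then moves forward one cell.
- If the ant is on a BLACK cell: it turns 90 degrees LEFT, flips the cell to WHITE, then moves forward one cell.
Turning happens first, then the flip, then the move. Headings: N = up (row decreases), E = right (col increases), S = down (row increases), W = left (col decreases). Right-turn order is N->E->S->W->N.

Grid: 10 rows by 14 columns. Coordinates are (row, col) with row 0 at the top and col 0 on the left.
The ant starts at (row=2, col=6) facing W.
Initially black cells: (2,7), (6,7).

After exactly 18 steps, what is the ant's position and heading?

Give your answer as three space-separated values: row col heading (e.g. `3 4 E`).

Step 1: on WHITE (2,6): turn R to N, flip to black, move to (1,6). |black|=3
Step 2: on WHITE (1,6): turn R to E, flip to black, move to (1,7). |black|=4
Step 3: on WHITE (1,7): turn R to S, flip to black, move to (2,7). |black|=5
Step 4: on BLACK (2,7): turn L to E, flip to white, move to (2,8). |black|=4
Step 5: on WHITE (2,8): turn R to S, flip to black, move to (3,8). |black|=5
Step 6: on WHITE (3,8): turn R to W, flip to black, move to (3,7). |black|=6
Step 7: on WHITE (3,7): turn R to N, flip to black, move to (2,7). |black|=7
Step 8: on WHITE (2,7): turn R to E, flip to black, move to (2,8). |black|=8
Step 9: on BLACK (2,8): turn L to N, flip to white, move to (1,8). |black|=7
Step 10: on WHITE (1,8): turn R to E, flip to black, move to (1,9). |black|=8
Step 11: on WHITE (1,9): turn R to S, flip to black, move to (2,9). |black|=9
Step 12: on WHITE (2,9): turn R to W, flip to black, move to (2,8). |black|=10
Step 13: on WHITE (2,8): turn R to N, flip to black, move to (1,8). |black|=11
Step 14: on BLACK (1,8): turn L to W, flip to white, move to (1,7). |black|=10
Step 15: on BLACK (1,7): turn L to S, flip to white, move to (2,7). |black|=9
Step 16: on BLACK (2,7): turn L to E, flip to white, move to (2,8). |black|=8
Step 17: on BLACK (2,8): turn L to N, flip to white, move to (1,8). |black|=7
Step 18: on WHITE (1,8): turn R to E, flip to black, move to (1,9). |black|=8

Answer: 1 9 E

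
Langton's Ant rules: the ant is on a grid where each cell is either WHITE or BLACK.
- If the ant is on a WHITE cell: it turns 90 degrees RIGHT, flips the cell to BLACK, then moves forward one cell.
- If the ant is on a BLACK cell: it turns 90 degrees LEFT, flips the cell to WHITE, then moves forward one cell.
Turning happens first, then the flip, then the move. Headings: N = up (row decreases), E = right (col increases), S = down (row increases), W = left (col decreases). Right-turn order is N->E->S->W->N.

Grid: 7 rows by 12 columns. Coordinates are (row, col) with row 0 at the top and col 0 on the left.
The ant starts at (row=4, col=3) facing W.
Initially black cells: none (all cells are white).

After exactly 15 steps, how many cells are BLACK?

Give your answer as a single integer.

Answer: 9

Derivation:
Step 1: on WHITE (4,3): turn R to N, flip to black, move to (3,3). |black|=1
Step 2: on WHITE (3,3): turn R to E, flip to black, move to (3,4). |black|=2
Step 3: on WHITE (3,4): turn R to S, flip to black, move to (4,4). |black|=3
Step 4: on WHITE (4,4): turn R to W, flip to black, move to (4,3). |black|=4
Step 5: on BLACK (4,3): turn L to S, flip to white, move to (5,3). |black|=3
Step 6: on WHITE (5,3): turn R to W, flip to black, move to (5,2). |black|=4
Step 7: on WHITE (5,2): turn R to N, flip to black, move to (4,2). |black|=5
Step 8: on WHITE (4,2): turn R to E, flip to black, move to (4,3). |black|=6
Step 9: on WHITE (4,3): turn R to S, flip to black, move to (5,3). |black|=7
Step 10: on BLACK (5,3): turn L to E, flip to white, move to (5,4). |black|=6
Step 11: on WHITE (5,4): turn R to S, flip to black, move to (6,4). |black|=7
Step 12: on WHITE (6,4): turn R to W, flip to black, move to (6,3). |black|=8
Step 13: on WHITE (6,3): turn R to N, flip to black, move to (5,3). |black|=9
Step 14: on WHITE (5,3): turn R to E, flip to black, move to (5,4). |black|=10
Step 15: on BLACK (5,4): turn L to N, flip to white, move to (4,4). |black|=9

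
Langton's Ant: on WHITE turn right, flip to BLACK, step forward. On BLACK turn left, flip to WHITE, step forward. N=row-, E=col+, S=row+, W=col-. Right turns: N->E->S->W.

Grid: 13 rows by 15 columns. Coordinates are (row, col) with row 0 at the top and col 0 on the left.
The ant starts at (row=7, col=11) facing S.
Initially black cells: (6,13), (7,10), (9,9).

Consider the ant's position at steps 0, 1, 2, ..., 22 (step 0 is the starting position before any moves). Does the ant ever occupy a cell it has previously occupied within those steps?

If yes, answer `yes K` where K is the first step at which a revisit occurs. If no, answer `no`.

Step 1: on WHITE (7,11): turn R to W, flip to black, move to (7,10). |black|=4 — new cell
Step 2: on BLACK (7,10): turn L to S, flip to white, move to (8,10). |black|=3 — new cell
Step 3: on WHITE (8,10): turn R to W, flip to black, move to (8,9). |black|=4 — new cell
Step 4: on WHITE (8,9): turn R to N, flip to black, move to (7,9). |black|=5 — new cell
Step 5: on WHITE (7,9): turn R to E, flip to black, move to (7,10). |black|=6 — REVISIT

Answer: yes 5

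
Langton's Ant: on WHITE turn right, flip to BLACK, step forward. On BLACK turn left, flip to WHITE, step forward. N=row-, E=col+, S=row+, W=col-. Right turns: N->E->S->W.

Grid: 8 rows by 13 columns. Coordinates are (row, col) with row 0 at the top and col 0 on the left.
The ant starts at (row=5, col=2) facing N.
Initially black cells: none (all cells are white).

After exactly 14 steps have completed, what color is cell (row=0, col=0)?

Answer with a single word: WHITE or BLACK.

Answer: WHITE

Derivation:
Step 1: on WHITE (5,2): turn R to E, flip to black, move to (5,3). |black|=1
Step 2: on WHITE (5,3): turn R to S, flip to black, move to (6,3). |black|=2
Step 3: on WHITE (6,3): turn R to W, flip to black, move to (6,2). |black|=3
Step 4: on WHITE (6,2): turn R to N, flip to black, move to (5,2). |black|=4
Step 5: on BLACK (5,2): turn L to W, flip to white, move to (5,1). |black|=3
Step 6: on WHITE (5,1): turn R to N, flip to black, move to (4,1). |black|=4
Step 7: on WHITE (4,1): turn R to E, flip to black, move to (4,2). |black|=5
Step 8: on WHITE (4,2): turn R to S, flip to black, move to (5,2). |black|=6
Step 9: on WHITE (5,2): turn R to W, flip to black, move to (5,1). |black|=7
Step 10: on BLACK (5,1): turn L to S, flip to white, move to (6,1). |black|=6
Step 11: on WHITE (6,1): turn R to W, flip to black, move to (6,0). |black|=7
Step 12: on WHITE (6,0): turn R to N, flip to black, move to (5,0). |black|=8
Step 13: on WHITE (5,0): turn R to E, flip to black, move to (5,1). |black|=9
Step 14: on WHITE (5,1): turn R to S, flip to black, move to (6,1). |black|=10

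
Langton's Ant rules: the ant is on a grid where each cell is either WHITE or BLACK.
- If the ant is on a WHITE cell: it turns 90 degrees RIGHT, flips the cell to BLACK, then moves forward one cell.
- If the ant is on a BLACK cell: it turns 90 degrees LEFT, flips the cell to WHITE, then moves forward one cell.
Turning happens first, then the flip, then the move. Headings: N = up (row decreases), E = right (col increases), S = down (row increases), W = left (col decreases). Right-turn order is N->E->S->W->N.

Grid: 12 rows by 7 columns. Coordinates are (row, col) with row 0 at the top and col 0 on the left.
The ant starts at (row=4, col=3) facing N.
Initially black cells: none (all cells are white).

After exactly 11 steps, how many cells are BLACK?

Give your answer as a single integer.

Step 1: on WHITE (4,3): turn R to E, flip to black, move to (4,4). |black|=1
Step 2: on WHITE (4,4): turn R to S, flip to black, move to (5,4). |black|=2
Step 3: on WHITE (5,4): turn R to W, flip to black, move to (5,3). |black|=3
Step 4: on WHITE (5,3): turn R to N, flip to black, move to (4,3). |black|=4
Step 5: on BLACK (4,3): turn L to W, flip to white, move to (4,2). |black|=3
Step 6: on WHITE (4,2): turn R to N, flip to black, move to (3,2). |black|=4
Step 7: on WHITE (3,2): turn R to E, flip to black, move to (3,3). |black|=5
Step 8: on WHITE (3,3): turn R to S, flip to black, move to (4,3). |black|=6
Step 9: on WHITE (4,3): turn R to W, flip to black, move to (4,2). |black|=7
Step 10: on BLACK (4,2): turn L to S, flip to white, move to (5,2). |black|=6
Step 11: on WHITE (5,2): turn R to W, flip to black, move to (5,1). |black|=7

Answer: 7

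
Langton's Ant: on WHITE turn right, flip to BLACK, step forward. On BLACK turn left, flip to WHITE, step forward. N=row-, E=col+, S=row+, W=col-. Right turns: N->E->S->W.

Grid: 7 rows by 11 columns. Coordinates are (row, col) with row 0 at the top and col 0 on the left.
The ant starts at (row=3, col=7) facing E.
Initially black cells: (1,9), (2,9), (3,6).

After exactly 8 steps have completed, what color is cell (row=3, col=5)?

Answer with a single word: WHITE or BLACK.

Answer: BLACK

Derivation:
Step 1: on WHITE (3,7): turn R to S, flip to black, move to (4,7). |black|=4
Step 2: on WHITE (4,7): turn R to W, flip to black, move to (4,6). |black|=5
Step 3: on WHITE (4,6): turn R to N, flip to black, move to (3,6). |black|=6
Step 4: on BLACK (3,6): turn L to W, flip to white, move to (3,5). |black|=5
Step 5: on WHITE (3,5): turn R to N, flip to black, move to (2,5). |black|=6
Step 6: on WHITE (2,5): turn R to E, flip to black, move to (2,6). |black|=7
Step 7: on WHITE (2,6): turn R to S, flip to black, move to (3,6). |black|=8
Step 8: on WHITE (3,6): turn R to W, flip to black, move to (3,5). |black|=9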